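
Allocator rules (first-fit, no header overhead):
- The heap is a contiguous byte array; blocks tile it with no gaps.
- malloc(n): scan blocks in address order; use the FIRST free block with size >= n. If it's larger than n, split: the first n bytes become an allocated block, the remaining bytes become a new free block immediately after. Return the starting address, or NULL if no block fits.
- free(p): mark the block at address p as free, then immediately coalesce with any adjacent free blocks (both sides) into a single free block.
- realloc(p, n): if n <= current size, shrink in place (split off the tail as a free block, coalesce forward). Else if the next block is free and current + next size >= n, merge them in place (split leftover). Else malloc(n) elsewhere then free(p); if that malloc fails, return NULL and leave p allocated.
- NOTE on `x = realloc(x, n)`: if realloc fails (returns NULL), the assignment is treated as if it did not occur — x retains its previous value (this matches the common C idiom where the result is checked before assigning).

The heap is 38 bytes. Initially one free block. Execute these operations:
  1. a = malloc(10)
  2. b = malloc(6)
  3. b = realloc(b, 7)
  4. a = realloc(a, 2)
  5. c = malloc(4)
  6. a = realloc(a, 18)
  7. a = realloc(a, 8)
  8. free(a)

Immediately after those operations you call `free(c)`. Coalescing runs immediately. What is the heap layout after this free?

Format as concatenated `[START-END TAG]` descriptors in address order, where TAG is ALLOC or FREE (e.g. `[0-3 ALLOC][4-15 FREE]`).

Answer: [0-9 FREE][10-16 ALLOC][17-37 FREE]

Derivation:
Op 1: a = malloc(10) -> a = 0; heap: [0-9 ALLOC][10-37 FREE]
Op 2: b = malloc(6) -> b = 10; heap: [0-9 ALLOC][10-15 ALLOC][16-37 FREE]
Op 3: b = realloc(b, 7) -> b = 10; heap: [0-9 ALLOC][10-16 ALLOC][17-37 FREE]
Op 4: a = realloc(a, 2) -> a = 0; heap: [0-1 ALLOC][2-9 FREE][10-16 ALLOC][17-37 FREE]
Op 5: c = malloc(4) -> c = 2; heap: [0-1 ALLOC][2-5 ALLOC][6-9 FREE][10-16 ALLOC][17-37 FREE]
Op 6: a = realloc(a, 18) -> a = 17; heap: [0-1 FREE][2-5 ALLOC][6-9 FREE][10-16 ALLOC][17-34 ALLOC][35-37 FREE]
Op 7: a = realloc(a, 8) -> a = 17; heap: [0-1 FREE][2-5 ALLOC][6-9 FREE][10-16 ALLOC][17-24 ALLOC][25-37 FREE]
Op 8: free(a) -> (freed a); heap: [0-1 FREE][2-5 ALLOC][6-9 FREE][10-16 ALLOC][17-37 FREE]
free(c): c = 2 -> block [2-5 ALLOC]; mark free, coalesce with adjacent free neighbors -> [0-9 FREE][10-16 ALLOC][17-37 FREE]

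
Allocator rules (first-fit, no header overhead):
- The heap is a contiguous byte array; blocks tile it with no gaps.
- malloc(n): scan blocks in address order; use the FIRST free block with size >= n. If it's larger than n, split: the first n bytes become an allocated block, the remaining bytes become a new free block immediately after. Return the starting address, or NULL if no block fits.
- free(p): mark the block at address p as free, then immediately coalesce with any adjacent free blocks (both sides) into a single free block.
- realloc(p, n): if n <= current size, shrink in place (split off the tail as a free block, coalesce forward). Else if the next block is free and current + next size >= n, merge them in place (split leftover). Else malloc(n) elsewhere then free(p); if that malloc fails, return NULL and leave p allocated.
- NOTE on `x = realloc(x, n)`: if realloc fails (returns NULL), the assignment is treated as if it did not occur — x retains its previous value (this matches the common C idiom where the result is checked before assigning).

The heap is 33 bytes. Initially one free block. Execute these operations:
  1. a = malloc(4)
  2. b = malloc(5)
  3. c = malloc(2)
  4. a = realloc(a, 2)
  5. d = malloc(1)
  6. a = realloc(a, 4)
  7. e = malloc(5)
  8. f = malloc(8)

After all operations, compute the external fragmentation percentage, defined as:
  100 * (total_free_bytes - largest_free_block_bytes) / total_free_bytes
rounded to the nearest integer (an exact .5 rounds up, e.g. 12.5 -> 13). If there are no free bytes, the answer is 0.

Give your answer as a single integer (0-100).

Answer: 38

Derivation:
Op 1: a = malloc(4) -> a = 0; heap: [0-3 ALLOC][4-32 FREE]
Op 2: b = malloc(5) -> b = 4; heap: [0-3 ALLOC][4-8 ALLOC][9-32 FREE]
Op 3: c = malloc(2) -> c = 9; heap: [0-3 ALLOC][4-8 ALLOC][9-10 ALLOC][11-32 FREE]
Op 4: a = realloc(a, 2) -> a = 0; heap: [0-1 ALLOC][2-3 FREE][4-8 ALLOC][9-10 ALLOC][11-32 FREE]
Op 5: d = malloc(1) -> d = 2; heap: [0-1 ALLOC][2-2 ALLOC][3-3 FREE][4-8 ALLOC][9-10 ALLOC][11-32 FREE]
Op 6: a = realloc(a, 4) -> a = 11; heap: [0-1 FREE][2-2 ALLOC][3-3 FREE][4-8 ALLOC][9-10 ALLOC][11-14 ALLOC][15-32 FREE]
Op 7: e = malloc(5) -> e = 15; heap: [0-1 FREE][2-2 ALLOC][3-3 FREE][4-8 ALLOC][9-10 ALLOC][11-14 ALLOC][15-19 ALLOC][20-32 FREE]
Op 8: f = malloc(8) -> f = 20; heap: [0-1 FREE][2-2 ALLOC][3-3 FREE][4-8 ALLOC][9-10 ALLOC][11-14 ALLOC][15-19 ALLOC][20-27 ALLOC][28-32 FREE]
Free blocks: [2 1 5] total_free=8 largest=5 -> 100*(8-5)/8 = 300/8 = 37.5 -> rounds to 38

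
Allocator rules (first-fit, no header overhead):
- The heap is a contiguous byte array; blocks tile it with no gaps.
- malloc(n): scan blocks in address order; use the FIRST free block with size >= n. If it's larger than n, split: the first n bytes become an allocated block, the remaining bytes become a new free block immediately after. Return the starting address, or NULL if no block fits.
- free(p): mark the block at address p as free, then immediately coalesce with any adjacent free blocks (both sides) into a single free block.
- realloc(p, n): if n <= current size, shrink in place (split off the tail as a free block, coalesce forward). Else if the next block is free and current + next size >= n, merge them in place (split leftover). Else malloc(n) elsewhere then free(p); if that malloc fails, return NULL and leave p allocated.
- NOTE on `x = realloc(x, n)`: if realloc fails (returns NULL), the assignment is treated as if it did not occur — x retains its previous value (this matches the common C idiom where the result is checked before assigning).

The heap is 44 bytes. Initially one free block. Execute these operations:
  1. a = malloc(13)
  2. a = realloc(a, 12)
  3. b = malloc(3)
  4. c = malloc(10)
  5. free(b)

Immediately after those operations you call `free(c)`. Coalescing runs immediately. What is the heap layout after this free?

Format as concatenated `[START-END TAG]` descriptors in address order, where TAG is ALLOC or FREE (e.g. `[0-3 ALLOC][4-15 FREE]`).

Op 1: a = malloc(13) -> a = 0; heap: [0-12 ALLOC][13-43 FREE]
Op 2: a = realloc(a, 12) -> a = 0; heap: [0-11 ALLOC][12-43 FREE]
Op 3: b = malloc(3) -> b = 12; heap: [0-11 ALLOC][12-14 ALLOC][15-43 FREE]
Op 4: c = malloc(10) -> c = 15; heap: [0-11 ALLOC][12-14 ALLOC][15-24 ALLOC][25-43 FREE]
Op 5: free(b) -> (freed b); heap: [0-11 ALLOC][12-14 FREE][15-24 ALLOC][25-43 FREE]
free(c): c = 15 -> block [15-24 ALLOC]; mark free, coalesce with adjacent free neighbors -> [0-11 ALLOC][12-43 FREE]

Answer: [0-11 ALLOC][12-43 FREE]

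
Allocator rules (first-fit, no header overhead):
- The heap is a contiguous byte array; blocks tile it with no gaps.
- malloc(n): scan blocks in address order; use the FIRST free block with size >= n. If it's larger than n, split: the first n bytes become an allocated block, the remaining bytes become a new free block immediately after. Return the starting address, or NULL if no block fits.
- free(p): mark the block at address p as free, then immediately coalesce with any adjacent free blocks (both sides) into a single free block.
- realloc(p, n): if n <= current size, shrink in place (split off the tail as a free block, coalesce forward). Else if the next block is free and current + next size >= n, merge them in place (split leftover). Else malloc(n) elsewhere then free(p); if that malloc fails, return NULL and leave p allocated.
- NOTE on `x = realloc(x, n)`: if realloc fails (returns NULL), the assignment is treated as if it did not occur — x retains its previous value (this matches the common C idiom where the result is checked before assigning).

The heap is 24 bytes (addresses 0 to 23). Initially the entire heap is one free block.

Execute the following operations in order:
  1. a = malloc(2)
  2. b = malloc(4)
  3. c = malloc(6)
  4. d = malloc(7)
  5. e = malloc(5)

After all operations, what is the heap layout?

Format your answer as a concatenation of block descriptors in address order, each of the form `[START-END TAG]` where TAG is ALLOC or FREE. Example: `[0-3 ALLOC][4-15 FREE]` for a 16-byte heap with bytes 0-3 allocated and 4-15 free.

Answer: [0-1 ALLOC][2-5 ALLOC][6-11 ALLOC][12-18 ALLOC][19-23 ALLOC]

Derivation:
Op 1: a = malloc(2) -> a = 0; heap: [0-1 ALLOC][2-23 FREE]
Op 2: b = malloc(4) -> b = 2; heap: [0-1 ALLOC][2-5 ALLOC][6-23 FREE]
Op 3: c = malloc(6) -> c = 6; heap: [0-1 ALLOC][2-5 ALLOC][6-11 ALLOC][12-23 FREE]
Op 4: d = malloc(7) -> d = 12; heap: [0-1 ALLOC][2-5 ALLOC][6-11 ALLOC][12-18 ALLOC][19-23 FREE]
Op 5: e = malloc(5) -> e = 19; heap: [0-1 ALLOC][2-5 ALLOC][6-11 ALLOC][12-18 ALLOC][19-23 ALLOC]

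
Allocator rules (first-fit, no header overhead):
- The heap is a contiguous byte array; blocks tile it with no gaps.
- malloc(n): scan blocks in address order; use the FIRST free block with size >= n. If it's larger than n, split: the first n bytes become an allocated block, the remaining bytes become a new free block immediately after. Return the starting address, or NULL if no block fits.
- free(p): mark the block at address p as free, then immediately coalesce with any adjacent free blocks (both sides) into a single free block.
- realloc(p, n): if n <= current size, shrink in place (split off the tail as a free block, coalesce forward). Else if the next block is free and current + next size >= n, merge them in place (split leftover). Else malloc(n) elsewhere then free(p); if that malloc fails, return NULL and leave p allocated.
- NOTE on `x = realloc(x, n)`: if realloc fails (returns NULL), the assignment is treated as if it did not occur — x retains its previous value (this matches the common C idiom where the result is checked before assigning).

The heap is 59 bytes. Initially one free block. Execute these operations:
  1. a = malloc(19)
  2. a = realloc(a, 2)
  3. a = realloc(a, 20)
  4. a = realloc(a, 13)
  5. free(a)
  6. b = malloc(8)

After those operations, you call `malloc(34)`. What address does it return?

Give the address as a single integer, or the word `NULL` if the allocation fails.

Answer: 8

Derivation:
Op 1: a = malloc(19) -> a = 0; heap: [0-18 ALLOC][19-58 FREE]
Op 2: a = realloc(a, 2) -> a = 0; heap: [0-1 ALLOC][2-58 FREE]
Op 3: a = realloc(a, 20) -> a = 0; heap: [0-19 ALLOC][20-58 FREE]
Op 4: a = realloc(a, 13) -> a = 0; heap: [0-12 ALLOC][13-58 FREE]
Op 5: free(a) -> (freed a); heap: [0-58 FREE]
Op 6: b = malloc(8) -> b = 0; heap: [0-7 ALLOC][8-58 FREE]
malloc(34): first-fit scan over [0-7 ALLOC][8-58 FREE] -> 8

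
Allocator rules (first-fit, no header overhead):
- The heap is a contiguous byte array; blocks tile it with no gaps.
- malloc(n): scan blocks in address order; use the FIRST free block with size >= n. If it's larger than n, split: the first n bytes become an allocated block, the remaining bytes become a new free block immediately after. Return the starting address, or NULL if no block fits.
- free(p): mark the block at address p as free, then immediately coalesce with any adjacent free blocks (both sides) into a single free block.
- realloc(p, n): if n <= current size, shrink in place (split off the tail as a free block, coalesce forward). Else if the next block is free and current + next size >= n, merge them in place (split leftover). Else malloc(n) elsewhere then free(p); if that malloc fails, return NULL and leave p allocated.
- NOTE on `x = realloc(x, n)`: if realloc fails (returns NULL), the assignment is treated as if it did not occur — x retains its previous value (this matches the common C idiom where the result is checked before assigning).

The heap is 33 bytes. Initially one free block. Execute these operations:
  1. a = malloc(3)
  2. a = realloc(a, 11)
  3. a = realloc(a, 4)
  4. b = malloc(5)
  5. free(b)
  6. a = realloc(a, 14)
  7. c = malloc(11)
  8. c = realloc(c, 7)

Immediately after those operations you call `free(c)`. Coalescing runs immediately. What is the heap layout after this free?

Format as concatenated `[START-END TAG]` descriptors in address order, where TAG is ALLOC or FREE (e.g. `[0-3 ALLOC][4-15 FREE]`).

Op 1: a = malloc(3) -> a = 0; heap: [0-2 ALLOC][3-32 FREE]
Op 2: a = realloc(a, 11) -> a = 0; heap: [0-10 ALLOC][11-32 FREE]
Op 3: a = realloc(a, 4) -> a = 0; heap: [0-3 ALLOC][4-32 FREE]
Op 4: b = malloc(5) -> b = 4; heap: [0-3 ALLOC][4-8 ALLOC][9-32 FREE]
Op 5: free(b) -> (freed b); heap: [0-3 ALLOC][4-32 FREE]
Op 6: a = realloc(a, 14) -> a = 0; heap: [0-13 ALLOC][14-32 FREE]
Op 7: c = malloc(11) -> c = 14; heap: [0-13 ALLOC][14-24 ALLOC][25-32 FREE]
Op 8: c = realloc(c, 7) -> c = 14; heap: [0-13 ALLOC][14-20 ALLOC][21-32 FREE]
free(c): c = 14 -> block [14-20 ALLOC]; mark free, coalesce with adjacent free neighbors -> [0-13 ALLOC][14-32 FREE]

Answer: [0-13 ALLOC][14-32 FREE]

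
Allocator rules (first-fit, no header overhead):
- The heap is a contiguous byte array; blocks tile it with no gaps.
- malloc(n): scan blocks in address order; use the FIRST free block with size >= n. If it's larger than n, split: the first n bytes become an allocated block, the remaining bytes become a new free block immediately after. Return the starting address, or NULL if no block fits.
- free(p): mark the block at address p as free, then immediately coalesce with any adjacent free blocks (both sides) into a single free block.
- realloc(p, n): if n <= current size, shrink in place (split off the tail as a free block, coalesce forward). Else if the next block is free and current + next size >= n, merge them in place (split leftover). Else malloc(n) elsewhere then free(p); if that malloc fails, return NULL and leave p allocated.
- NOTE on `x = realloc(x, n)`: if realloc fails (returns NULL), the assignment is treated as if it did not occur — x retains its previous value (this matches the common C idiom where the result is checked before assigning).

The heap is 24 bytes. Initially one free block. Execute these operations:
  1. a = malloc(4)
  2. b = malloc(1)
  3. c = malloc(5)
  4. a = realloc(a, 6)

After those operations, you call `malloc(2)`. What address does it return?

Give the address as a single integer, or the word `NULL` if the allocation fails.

Op 1: a = malloc(4) -> a = 0; heap: [0-3 ALLOC][4-23 FREE]
Op 2: b = malloc(1) -> b = 4; heap: [0-3 ALLOC][4-4 ALLOC][5-23 FREE]
Op 3: c = malloc(5) -> c = 5; heap: [0-3 ALLOC][4-4 ALLOC][5-9 ALLOC][10-23 FREE]
Op 4: a = realloc(a, 6) -> a = 10; heap: [0-3 FREE][4-4 ALLOC][5-9 ALLOC][10-15 ALLOC][16-23 FREE]
malloc(2): first-fit scan over [0-3 FREE][4-4 ALLOC][5-9 ALLOC][10-15 ALLOC][16-23 FREE] -> 0

Answer: 0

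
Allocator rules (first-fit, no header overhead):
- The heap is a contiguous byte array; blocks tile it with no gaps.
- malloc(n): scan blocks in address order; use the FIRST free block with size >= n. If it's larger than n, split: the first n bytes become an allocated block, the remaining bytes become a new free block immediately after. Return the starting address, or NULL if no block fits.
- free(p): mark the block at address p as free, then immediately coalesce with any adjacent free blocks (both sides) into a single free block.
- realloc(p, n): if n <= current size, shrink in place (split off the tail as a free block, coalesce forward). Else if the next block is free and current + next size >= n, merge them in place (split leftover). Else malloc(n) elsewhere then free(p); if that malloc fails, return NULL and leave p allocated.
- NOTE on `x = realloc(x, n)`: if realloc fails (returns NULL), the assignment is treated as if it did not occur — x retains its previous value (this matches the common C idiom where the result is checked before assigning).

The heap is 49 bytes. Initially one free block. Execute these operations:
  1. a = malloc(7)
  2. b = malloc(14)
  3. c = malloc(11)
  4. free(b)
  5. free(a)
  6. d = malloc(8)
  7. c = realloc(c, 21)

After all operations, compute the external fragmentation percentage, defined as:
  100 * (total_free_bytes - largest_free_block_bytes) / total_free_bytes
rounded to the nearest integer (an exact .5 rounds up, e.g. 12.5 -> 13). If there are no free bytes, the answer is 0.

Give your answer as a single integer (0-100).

Answer: 35

Derivation:
Op 1: a = malloc(7) -> a = 0; heap: [0-6 ALLOC][7-48 FREE]
Op 2: b = malloc(14) -> b = 7; heap: [0-6 ALLOC][7-20 ALLOC][21-48 FREE]
Op 3: c = malloc(11) -> c = 21; heap: [0-6 ALLOC][7-20 ALLOC][21-31 ALLOC][32-48 FREE]
Op 4: free(b) -> (freed b); heap: [0-6 ALLOC][7-20 FREE][21-31 ALLOC][32-48 FREE]
Op 5: free(a) -> (freed a); heap: [0-20 FREE][21-31 ALLOC][32-48 FREE]
Op 6: d = malloc(8) -> d = 0; heap: [0-7 ALLOC][8-20 FREE][21-31 ALLOC][32-48 FREE]
Op 7: c = realloc(c, 21) -> c = 21; heap: [0-7 ALLOC][8-20 FREE][21-41 ALLOC][42-48 FREE]
Free blocks: [13 7] total_free=20 largest=13 -> 100*(20-13)/20 = 700/20 = 35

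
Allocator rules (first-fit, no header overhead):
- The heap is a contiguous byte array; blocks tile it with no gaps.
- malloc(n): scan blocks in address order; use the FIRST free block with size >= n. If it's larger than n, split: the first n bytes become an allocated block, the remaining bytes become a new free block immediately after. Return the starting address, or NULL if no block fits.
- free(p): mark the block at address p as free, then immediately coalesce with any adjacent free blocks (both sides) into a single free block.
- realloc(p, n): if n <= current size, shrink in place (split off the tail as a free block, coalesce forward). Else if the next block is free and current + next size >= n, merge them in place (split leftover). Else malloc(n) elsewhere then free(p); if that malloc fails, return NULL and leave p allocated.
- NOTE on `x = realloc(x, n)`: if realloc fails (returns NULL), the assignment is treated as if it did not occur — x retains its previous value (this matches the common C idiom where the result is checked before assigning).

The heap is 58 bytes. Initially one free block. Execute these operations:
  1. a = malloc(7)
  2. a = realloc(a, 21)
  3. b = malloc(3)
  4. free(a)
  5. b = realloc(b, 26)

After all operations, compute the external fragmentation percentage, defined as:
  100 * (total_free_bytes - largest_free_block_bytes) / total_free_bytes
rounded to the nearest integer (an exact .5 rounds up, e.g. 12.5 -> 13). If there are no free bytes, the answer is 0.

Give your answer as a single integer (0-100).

Op 1: a = malloc(7) -> a = 0; heap: [0-6 ALLOC][7-57 FREE]
Op 2: a = realloc(a, 21) -> a = 0; heap: [0-20 ALLOC][21-57 FREE]
Op 3: b = malloc(3) -> b = 21; heap: [0-20 ALLOC][21-23 ALLOC][24-57 FREE]
Op 4: free(a) -> (freed a); heap: [0-20 FREE][21-23 ALLOC][24-57 FREE]
Op 5: b = realloc(b, 26) -> b = 21; heap: [0-20 FREE][21-46 ALLOC][47-57 FREE]
Free blocks: [21 11] total_free=32 largest=21 -> 100*(32-21)/32 = 1100/32 = 34.375 -> rounds to 34

Answer: 34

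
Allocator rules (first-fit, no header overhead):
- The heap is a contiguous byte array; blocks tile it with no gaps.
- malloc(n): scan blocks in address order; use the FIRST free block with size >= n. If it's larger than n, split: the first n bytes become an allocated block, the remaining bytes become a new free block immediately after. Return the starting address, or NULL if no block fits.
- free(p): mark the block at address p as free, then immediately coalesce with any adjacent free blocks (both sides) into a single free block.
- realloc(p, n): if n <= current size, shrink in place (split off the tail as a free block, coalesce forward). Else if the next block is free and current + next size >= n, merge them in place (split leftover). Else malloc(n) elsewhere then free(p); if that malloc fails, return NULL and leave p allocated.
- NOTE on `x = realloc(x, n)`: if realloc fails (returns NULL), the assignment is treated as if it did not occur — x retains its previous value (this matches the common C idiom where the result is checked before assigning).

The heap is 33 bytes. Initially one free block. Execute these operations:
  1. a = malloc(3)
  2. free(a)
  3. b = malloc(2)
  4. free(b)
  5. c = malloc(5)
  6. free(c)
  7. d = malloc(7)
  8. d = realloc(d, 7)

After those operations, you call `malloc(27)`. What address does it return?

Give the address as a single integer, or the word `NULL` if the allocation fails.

Answer: NULL

Derivation:
Op 1: a = malloc(3) -> a = 0; heap: [0-2 ALLOC][3-32 FREE]
Op 2: free(a) -> (freed a); heap: [0-32 FREE]
Op 3: b = malloc(2) -> b = 0; heap: [0-1 ALLOC][2-32 FREE]
Op 4: free(b) -> (freed b); heap: [0-32 FREE]
Op 5: c = malloc(5) -> c = 0; heap: [0-4 ALLOC][5-32 FREE]
Op 6: free(c) -> (freed c); heap: [0-32 FREE]
Op 7: d = malloc(7) -> d = 0; heap: [0-6 ALLOC][7-32 FREE]
Op 8: d = realloc(d, 7) -> d = 0; heap: [0-6 ALLOC][7-32 FREE]
malloc(27): first-fit scan over [0-6 ALLOC][7-32 FREE] -> NULL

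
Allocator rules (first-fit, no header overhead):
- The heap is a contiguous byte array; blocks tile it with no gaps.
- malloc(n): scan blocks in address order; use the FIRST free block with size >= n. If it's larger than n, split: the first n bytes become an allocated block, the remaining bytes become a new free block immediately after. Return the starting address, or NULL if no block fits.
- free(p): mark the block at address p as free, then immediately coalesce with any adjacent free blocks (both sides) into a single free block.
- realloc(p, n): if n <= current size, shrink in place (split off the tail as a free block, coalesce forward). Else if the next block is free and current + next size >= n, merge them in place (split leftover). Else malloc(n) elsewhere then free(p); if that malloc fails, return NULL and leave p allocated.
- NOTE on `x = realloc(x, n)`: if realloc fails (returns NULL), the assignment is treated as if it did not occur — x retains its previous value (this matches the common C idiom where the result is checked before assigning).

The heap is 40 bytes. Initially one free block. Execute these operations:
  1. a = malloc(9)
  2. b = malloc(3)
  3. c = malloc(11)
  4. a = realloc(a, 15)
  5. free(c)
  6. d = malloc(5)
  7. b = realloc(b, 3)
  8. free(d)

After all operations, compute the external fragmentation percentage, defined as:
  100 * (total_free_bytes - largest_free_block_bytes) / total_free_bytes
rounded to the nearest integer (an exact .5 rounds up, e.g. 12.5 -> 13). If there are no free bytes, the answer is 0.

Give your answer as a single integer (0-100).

Answer: 50

Derivation:
Op 1: a = malloc(9) -> a = 0; heap: [0-8 ALLOC][9-39 FREE]
Op 2: b = malloc(3) -> b = 9; heap: [0-8 ALLOC][9-11 ALLOC][12-39 FREE]
Op 3: c = malloc(11) -> c = 12; heap: [0-8 ALLOC][9-11 ALLOC][12-22 ALLOC][23-39 FREE]
Op 4: a = realloc(a, 15) -> a = 23; heap: [0-8 FREE][9-11 ALLOC][12-22 ALLOC][23-37 ALLOC][38-39 FREE]
Op 5: free(c) -> (freed c); heap: [0-8 FREE][9-11 ALLOC][12-22 FREE][23-37 ALLOC][38-39 FREE]
Op 6: d = malloc(5) -> d = 0; heap: [0-4 ALLOC][5-8 FREE][9-11 ALLOC][12-22 FREE][23-37 ALLOC][38-39 FREE]
Op 7: b = realloc(b, 3) -> b = 9; heap: [0-4 ALLOC][5-8 FREE][9-11 ALLOC][12-22 FREE][23-37 ALLOC][38-39 FREE]
Op 8: free(d) -> (freed d); heap: [0-8 FREE][9-11 ALLOC][12-22 FREE][23-37 ALLOC][38-39 FREE]
Free blocks: [9 11 2] total_free=22 largest=11 -> 100*(22-11)/22 = 1100/22 = 50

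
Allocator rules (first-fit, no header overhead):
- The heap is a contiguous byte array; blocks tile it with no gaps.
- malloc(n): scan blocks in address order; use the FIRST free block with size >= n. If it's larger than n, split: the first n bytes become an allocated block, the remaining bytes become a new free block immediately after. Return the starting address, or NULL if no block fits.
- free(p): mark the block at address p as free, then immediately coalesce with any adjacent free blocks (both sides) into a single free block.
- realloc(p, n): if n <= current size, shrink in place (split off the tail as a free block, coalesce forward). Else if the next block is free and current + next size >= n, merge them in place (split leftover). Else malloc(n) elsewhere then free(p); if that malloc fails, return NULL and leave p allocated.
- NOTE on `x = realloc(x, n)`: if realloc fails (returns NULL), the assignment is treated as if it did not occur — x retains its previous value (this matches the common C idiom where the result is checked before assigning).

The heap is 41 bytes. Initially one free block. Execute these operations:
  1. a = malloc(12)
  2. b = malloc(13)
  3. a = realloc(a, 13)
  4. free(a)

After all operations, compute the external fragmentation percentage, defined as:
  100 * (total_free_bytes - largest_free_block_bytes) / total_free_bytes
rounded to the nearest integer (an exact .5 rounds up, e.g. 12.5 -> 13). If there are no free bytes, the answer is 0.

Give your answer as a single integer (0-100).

Answer: 43

Derivation:
Op 1: a = malloc(12) -> a = 0; heap: [0-11 ALLOC][12-40 FREE]
Op 2: b = malloc(13) -> b = 12; heap: [0-11 ALLOC][12-24 ALLOC][25-40 FREE]
Op 3: a = realloc(a, 13) -> a = 25; heap: [0-11 FREE][12-24 ALLOC][25-37 ALLOC][38-40 FREE]
Op 4: free(a) -> (freed a); heap: [0-11 FREE][12-24 ALLOC][25-40 FREE]
Free blocks: [12 16] total_free=28 largest=16 -> 100*(28-16)/28 = 1200/28 ≈ 42.857 -> rounds to 43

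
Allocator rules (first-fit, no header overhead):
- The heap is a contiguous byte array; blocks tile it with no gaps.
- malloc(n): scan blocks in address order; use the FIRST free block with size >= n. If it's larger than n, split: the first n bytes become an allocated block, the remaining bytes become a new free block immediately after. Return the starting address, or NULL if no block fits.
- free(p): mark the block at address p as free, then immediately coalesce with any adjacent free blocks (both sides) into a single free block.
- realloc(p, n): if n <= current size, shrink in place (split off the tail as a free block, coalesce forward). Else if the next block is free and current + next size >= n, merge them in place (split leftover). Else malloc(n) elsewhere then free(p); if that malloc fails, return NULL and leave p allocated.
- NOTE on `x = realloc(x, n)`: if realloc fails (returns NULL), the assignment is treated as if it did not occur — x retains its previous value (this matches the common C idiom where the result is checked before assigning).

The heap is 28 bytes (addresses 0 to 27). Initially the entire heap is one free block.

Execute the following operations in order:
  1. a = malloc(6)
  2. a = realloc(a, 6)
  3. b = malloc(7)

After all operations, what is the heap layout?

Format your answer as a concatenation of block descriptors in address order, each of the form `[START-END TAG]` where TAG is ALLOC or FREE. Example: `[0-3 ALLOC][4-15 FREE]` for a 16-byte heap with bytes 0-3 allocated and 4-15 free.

Answer: [0-5 ALLOC][6-12 ALLOC][13-27 FREE]

Derivation:
Op 1: a = malloc(6) -> a = 0; heap: [0-5 ALLOC][6-27 FREE]
Op 2: a = realloc(a, 6) -> a = 0; heap: [0-5 ALLOC][6-27 FREE]
Op 3: b = malloc(7) -> b = 6; heap: [0-5 ALLOC][6-12 ALLOC][13-27 FREE]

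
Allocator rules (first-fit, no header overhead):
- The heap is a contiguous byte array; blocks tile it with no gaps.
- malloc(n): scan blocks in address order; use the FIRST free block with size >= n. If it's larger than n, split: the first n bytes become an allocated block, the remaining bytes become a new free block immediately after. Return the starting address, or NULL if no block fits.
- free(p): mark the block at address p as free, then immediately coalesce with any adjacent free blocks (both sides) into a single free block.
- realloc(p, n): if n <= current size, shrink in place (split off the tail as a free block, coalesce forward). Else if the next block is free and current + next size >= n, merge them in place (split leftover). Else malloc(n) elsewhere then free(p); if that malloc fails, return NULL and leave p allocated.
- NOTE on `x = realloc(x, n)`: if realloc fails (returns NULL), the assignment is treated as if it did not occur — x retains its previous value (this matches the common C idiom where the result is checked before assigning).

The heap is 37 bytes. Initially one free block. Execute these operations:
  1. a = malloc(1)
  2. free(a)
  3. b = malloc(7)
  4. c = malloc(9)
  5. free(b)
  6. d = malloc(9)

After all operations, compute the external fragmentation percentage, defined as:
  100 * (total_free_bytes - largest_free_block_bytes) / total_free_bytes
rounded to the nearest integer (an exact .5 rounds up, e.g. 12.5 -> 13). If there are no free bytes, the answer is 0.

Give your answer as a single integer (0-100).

Answer: 37

Derivation:
Op 1: a = malloc(1) -> a = 0; heap: [0-0 ALLOC][1-36 FREE]
Op 2: free(a) -> (freed a); heap: [0-36 FREE]
Op 3: b = malloc(7) -> b = 0; heap: [0-6 ALLOC][7-36 FREE]
Op 4: c = malloc(9) -> c = 7; heap: [0-6 ALLOC][7-15 ALLOC][16-36 FREE]
Op 5: free(b) -> (freed b); heap: [0-6 FREE][7-15 ALLOC][16-36 FREE]
Op 6: d = malloc(9) -> d = 16; heap: [0-6 FREE][7-15 ALLOC][16-24 ALLOC][25-36 FREE]
Free blocks: [7 12] total_free=19 largest=12 -> 100*(19-12)/19 = 700/19 ≈ 36.842 -> rounds to 37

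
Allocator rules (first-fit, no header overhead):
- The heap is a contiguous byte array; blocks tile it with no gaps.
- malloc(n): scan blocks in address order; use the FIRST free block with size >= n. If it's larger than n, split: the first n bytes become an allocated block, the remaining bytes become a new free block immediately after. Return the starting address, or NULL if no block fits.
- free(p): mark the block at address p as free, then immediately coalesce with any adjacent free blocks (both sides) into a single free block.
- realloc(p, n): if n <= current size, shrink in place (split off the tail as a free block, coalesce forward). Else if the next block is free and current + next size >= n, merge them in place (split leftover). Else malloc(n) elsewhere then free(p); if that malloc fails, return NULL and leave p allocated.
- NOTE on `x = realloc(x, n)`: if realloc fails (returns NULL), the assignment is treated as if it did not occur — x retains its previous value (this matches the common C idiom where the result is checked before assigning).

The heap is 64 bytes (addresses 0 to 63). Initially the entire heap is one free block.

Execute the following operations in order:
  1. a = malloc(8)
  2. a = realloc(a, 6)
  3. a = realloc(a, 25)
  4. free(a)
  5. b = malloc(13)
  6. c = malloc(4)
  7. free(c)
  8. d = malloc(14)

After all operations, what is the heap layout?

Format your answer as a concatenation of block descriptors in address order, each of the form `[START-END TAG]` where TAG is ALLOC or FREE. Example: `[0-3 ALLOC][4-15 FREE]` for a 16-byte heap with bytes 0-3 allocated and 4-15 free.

Answer: [0-12 ALLOC][13-26 ALLOC][27-63 FREE]

Derivation:
Op 1: a = malloc(8) -> a = 0; heap: [0-7 ALLOC][8-63 FREE]
Op 2: a = realloc(a, 6) -> a = 0; heap: [0-5 ALLOC][6-63 FREE]
Op 3: a = realloc(a, 25) -> a = 0; heap: [0-24 ALLOC][25-63 FREE]
Op 4: free(a) -> (freed a); heap: [0-63 FREE]
Op 5: b = malloc(13) -> b = 0; heap: [0-12 ALLOC][13-63 FREE]
Op 6: c = malloc(4) -> c = 13; heap: [0-12 ALLOC][13-16 ALLOC][17-63 FREE]
Op 7: free(c) -> (freed c); heap: [0-12 ALLOC][13-63 FREE]
Op 8: d = malloc(14) -> d = 13; heap: [0-12 ALLOC][13-26 ALLOC][27-63 FREE]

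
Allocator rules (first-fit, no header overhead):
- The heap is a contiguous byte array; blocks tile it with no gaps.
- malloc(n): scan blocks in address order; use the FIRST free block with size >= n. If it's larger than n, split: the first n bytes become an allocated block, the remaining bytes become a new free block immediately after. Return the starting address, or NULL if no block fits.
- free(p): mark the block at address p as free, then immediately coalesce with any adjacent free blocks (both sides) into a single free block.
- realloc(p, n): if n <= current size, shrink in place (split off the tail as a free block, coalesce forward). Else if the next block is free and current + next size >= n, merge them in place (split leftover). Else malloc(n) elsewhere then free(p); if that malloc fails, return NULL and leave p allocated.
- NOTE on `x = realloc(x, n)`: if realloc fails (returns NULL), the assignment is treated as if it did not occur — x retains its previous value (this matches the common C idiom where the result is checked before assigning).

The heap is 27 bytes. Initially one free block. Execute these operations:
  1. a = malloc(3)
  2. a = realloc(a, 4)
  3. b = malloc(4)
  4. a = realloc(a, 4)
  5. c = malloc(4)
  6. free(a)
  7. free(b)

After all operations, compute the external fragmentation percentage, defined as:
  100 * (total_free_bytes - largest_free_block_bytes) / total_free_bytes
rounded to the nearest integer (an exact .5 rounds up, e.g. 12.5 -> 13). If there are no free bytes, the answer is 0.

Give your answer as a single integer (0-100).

Op 1: a = malloc(3) -> a = 0; heap: [0-2 ALLOC][3-26 FREE]
Op 2: a = realloc(a, 4) -> a = 0; heap: [0-3 ALLOC][4-26 FREE]
Op 3: b = malloc(4) -> b = 4; heap: [0-3 ALLOC][4-7 ALLOC][8-26 FREE]
Op 4: a = realloc(a, 4) -> a = 0; heap: [0-3 ALLOC][4-7 ALLOC][8-26 FREE]
Op 5: c = malloc(4) -> c = 8; heap: [0-3 ALLOC][4-7 ALLOC][8-11 ALLOC][12-26 FREE]
Op 6: free(a) -> (freed a); heap: [0-3 FREE][4-7 ALLOC][8-11 ALLOC][12-26 FREE]
Op 7: free(b) -> (freed b); heap: [0-7 FREE][8-11 ALLOC][12-26 FREE]
Free blocks: [8 15] total_free=23 largest=15 -> 100*(23-15)/23 = 800/23 ≈ 34.783 -> rounds to 35

Answer: 35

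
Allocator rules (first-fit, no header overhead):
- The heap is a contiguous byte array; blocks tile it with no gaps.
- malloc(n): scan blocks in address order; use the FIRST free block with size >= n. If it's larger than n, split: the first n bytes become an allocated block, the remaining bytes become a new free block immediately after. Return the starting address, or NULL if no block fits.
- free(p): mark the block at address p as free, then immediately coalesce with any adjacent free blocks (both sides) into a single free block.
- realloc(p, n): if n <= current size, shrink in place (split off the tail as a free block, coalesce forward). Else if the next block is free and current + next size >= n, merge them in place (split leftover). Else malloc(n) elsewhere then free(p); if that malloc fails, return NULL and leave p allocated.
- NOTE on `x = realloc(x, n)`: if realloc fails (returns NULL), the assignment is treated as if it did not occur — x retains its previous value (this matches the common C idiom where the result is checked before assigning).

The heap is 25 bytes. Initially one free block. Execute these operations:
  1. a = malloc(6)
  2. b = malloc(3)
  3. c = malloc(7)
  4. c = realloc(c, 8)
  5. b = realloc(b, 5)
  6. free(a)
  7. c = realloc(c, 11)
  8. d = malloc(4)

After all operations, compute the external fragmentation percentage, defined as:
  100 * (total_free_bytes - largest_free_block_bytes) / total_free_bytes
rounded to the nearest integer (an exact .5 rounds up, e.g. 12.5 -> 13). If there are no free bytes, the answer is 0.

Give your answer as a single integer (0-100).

Op 1: a = malloc(6) -> a = 0; heap: [0-5 ALLOC][6-24 FREE]
Op 2: b = malloc(3) -> b = 6; heap: [0-5 ALLOC][6-8 ALLOC][9-24 FREE]
Op 3: c = malloc(7) -> c = 9; heap: [0-5 ALLOC][6-8 ALLOC][9-15 ALLOC][16-24 FREE]
Op 4: c = realloc(c, 8) -> c = 9; heap: [0-5 ALLOC][6-8 ALLOC][9-16 ALLOC][17-24 FREE]
Op 5: b = realloc(b, 5) -> b = 17; heap: [0-5 ALLOC][6-8 FREE][9-16 ALLOC][17-21 ALLOC][22-24 FREE]
Op 6: free(a) -> (freed a); heap: [0-8 FREE][9-16 ALLOC][17-21 ALLOC][22-24 FREE]
Op 7: c = realloc(c, 11) -> NULL (c unchanged); heap: [0-8 FREE][9-16 ALLOC][17-21 ALLOC][22-24 FREE]
Op 8: d = malloc(4) -> d = 0; heap: [0-3 ALLOC][4-8 FREE][9-16 ALLOC][17-21 ALLOC][22-24 FREE]
Free blocks: [5 3] total_free=8 largest=5 -> 100*(8-5)/8 = 300/8 = 37.5 -> rounds to 38

Answer: 38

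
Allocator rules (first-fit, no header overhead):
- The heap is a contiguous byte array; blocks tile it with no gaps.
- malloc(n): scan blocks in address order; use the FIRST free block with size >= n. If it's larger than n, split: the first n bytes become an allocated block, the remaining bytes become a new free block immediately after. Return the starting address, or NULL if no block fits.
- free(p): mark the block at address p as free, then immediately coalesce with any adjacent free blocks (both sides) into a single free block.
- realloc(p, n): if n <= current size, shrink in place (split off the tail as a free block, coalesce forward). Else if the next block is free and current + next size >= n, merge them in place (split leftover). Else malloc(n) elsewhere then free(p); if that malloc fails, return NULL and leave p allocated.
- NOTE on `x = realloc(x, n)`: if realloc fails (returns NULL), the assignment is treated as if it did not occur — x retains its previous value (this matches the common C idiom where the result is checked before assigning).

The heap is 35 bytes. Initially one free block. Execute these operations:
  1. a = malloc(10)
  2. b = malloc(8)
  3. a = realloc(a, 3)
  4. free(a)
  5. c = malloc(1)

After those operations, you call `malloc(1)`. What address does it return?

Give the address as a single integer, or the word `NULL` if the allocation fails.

Answer: 1

Derivation:
Op 1: a = malloc(10) -> a = 0; heap: [0-9 ALLOC][10-34 FREE]
Op 2: b = malloc(8) -> b = 10; heap: [0-9 ALLOC][10-17 ALLOC][18-34 FREE]
Op 3: a = realloc(a, 3) -> a = 0; heap: [0-2 ALLOC][3-9 FREE][10-17 ALLOC][18-34 FREE]
Op 4: free(a) -> (freed a); heap: [0-9 FREE][10-17 ALLOC][18-34 FREE]
Op 5: c = malloc(1) -> c = 0; heap: [0-0 ALLOC][1-9 FREE][10-17 ALLOC][18-34 FREE]
malloc(1): first-fit scan over [0-0 ALLOC][1-9 FREE][10-17 ALLOC][18-34 FREE] -> 1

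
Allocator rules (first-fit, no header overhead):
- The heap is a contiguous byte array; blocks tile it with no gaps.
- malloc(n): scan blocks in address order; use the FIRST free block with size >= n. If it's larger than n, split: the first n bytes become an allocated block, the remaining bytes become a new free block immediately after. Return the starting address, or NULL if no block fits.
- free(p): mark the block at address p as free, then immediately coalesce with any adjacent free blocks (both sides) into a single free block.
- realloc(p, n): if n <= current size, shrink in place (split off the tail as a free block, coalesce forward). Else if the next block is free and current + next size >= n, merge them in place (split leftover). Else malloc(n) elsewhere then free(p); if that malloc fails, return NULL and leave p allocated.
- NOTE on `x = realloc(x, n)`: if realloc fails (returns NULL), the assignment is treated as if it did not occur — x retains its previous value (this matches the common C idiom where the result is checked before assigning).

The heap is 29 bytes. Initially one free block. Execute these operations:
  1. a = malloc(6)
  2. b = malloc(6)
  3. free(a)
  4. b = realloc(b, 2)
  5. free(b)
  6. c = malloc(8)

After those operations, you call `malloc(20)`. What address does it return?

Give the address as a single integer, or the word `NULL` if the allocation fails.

Op 1: a = malloc(6) -> a = 0; heap: [0-5 ALLOC][6-28 FREE]
Op 2: b = malloc(6) -> b = 6; heap: [0-5 ALLOC][6-11 ALLOC][12-28 FREE]
Op 3: free(a) -> (freed a); heap: [0-5 FREE][6-11 ALLOC][12-28 FREE]
Op 4: b = realloc(b, 2) -> b = 6; heap: [0-5 FREE][6-7 ALLOC][8-28 FREE]
Op 5: free(b) -> (freed b); heap: [0-28 FREE]
Op 6: c = malloc(8) -> c = 0; heap: [0-7 ALLOC][8-28 FREE]
malloc(20): first-fit scan over [0-7 ALLOC][8-28 FREE] -> 8

Answer: 8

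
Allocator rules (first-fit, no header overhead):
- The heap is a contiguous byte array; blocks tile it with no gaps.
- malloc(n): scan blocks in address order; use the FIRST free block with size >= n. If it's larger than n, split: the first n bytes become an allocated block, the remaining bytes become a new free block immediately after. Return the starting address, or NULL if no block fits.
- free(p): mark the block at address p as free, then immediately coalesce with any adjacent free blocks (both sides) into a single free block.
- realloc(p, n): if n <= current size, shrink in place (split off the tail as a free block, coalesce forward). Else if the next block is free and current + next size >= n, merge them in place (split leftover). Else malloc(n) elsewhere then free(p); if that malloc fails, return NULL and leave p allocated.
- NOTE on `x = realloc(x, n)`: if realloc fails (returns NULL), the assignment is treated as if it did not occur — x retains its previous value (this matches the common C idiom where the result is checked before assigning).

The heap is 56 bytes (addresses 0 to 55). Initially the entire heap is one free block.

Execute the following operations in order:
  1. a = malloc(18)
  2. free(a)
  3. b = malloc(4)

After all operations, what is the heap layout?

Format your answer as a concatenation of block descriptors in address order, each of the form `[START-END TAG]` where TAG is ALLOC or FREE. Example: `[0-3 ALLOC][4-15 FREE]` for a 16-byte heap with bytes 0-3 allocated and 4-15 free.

Answer: [0-3 ALLOC][4-55 FREE]

Derivation:
Op 1: a = malloc(18) -> a = 0; heap: [0-17 ALLOC][18-55 FREE]
Op 2: free(a) -> (freed a); heap: [0-55 FREE]
Op 3: b = malloc(4) -> b = 0; heap: [0-3 ALLOC][4-55 FREE]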